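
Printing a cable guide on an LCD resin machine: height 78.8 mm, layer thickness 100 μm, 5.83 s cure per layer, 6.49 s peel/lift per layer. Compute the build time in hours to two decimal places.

Layer count = ceil(78.8 / 0.1) = 788.
Cycle time = 5.83 + 6.49 = 12.32 s.
Build time: 788 × 12.32 s = 9708.16 s, i.e. 2.70 hours.

2.70 hours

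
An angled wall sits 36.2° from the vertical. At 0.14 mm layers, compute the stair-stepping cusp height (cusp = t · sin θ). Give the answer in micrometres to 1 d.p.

82.7 μm

h_c = t·sin θ = 0.14 × 0.5906 = 0.082684 mm (82.7 μm).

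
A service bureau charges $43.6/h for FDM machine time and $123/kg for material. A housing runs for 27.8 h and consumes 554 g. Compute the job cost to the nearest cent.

Machine cost: 43.6 × 27.8 → $1212.08.
Feedstock cost: 123 × 554/1000 → $68.142.
Job cost: 1212.08 + 68.142 = 1280.222 ≈ $1280.22.

$1280.22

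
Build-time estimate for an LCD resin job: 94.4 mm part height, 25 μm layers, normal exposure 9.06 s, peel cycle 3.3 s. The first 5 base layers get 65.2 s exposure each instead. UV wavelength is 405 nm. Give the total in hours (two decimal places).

13.04 hours

Number of layers: 94.4 / 0.025 → 3776 (rounded up).
Base layers = 5 × (65.2 + 3.3), so 342.5 s.
Normal layers = 3771 × (9.06 + 3.3) = 46609.56 s.
Total = 342.5 + 46609.56 = 46952.06 s = 13.04 hours.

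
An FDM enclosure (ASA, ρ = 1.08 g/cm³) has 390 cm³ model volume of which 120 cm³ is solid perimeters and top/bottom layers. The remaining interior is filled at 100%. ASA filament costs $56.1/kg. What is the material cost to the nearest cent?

$23.63

Volume inside the shell = 390 − 120, so 270 cm³.
Infill deposited: 1.00 × 270 → 270 cm³.
Deposited volume = 120 + 270 = 390 cm³.
Mass = 390 × 1.08, so 421.2 g.
At $56.1/kg: 421.2/1000 × 56.1 = $23.63.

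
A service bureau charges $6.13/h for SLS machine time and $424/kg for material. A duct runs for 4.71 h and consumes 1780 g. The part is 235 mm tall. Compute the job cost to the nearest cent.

Machine-time cost: 6.13 × 4.71 → $28.8723.
Material cost = 424 × 1780/1000, so $754.72.
Total = 28.8723 + 754.72 = 783.5923 ≈ $783.59.

$783.59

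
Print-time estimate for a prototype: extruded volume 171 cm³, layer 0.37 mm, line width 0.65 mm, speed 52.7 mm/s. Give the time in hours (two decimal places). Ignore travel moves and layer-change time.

3.75 hours

Extrusion cross-section: 0.37 × 0.65 → 0.2405 mm².
Path length: 171000 mm³ / 0.2405 mm² → 711018.7 mm.
Extrusion time = 711018.7 / 52.7, so 13491.8 s.
Converting: 13491.8 s = 3.75 hours.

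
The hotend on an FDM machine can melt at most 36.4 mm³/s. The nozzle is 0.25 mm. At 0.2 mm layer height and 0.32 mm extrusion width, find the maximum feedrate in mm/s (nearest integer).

569 mm/s

A = 0.2 × 0.32, so 0.064 mm².
v_max = Q/A = 36.4/0.064 = 568.75 mm/s → 569 mm/s.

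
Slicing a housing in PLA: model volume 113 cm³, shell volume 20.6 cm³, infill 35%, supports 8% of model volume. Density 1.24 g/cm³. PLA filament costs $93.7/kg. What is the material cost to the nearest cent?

$7.20

Infill region = 113 − 20.6, so 92.4 cm³.
Infill volume: 0.35 × 92.4 → 32.34 cm³.
Support: 0.08 × 113 → 9.04 cm³.
Total extruded = 20.6 + 32.34 + 9.04 = 61.98 cm³.
Mass: 61.98 × 1.24 → 76.8552 g.
At $93.7/kg: 76.8552/1000 × 93.7 = $7.20.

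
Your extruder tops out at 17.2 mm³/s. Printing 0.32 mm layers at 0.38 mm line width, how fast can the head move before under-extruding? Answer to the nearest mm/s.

141 mm/s

A = 0.32 × 0.38 = 0.1216 mm².
Max speed = 17.2 / 0.1216 = 141.45 ≈ 141 mm/s.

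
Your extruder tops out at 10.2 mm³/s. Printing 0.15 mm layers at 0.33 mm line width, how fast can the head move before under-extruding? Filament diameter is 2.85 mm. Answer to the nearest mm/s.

Bead cross-section = 0.15 × 0.33 = 0.0495 mm².
v_max = Q/A = 10.2/0.0495 = 206.06 mm/s → 206 mm/s.

206 mm/s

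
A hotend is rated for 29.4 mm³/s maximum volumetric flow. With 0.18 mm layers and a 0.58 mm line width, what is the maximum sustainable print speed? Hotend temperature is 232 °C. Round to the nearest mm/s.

282 mm/s

Bead cross-section = 0.18 × 0.58, so 0.1044 mm².
v_max = Q/A = 29.4/0.1044 = 281.61 mm/s → 282 mm/s.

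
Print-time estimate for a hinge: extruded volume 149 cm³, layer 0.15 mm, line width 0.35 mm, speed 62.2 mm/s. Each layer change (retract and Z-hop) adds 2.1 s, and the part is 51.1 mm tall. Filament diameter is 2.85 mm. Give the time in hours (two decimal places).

12.87 hours

Line area: 0.15 × 0.35 → 0.0525 mm².
Total extruded path = 149000/0.0525 = 2838095.2 mm.
Print-move time: 2838095.2 / 62.2 → 45628.5 s.
Layers = ⌈51.1/0.15⌉ = 341.
Non-print overhead: 341 × 2.1 → 716.1 s.
Total = 45628.5 + 716.1 = 46344.6 s = 12.87 hours.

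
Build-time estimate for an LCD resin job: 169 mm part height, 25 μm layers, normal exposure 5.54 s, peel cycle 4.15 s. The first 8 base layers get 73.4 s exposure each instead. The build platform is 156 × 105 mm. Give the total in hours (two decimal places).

Layers = ⌈169/0.025⌉ = 6760.
Base layers = 8 × (73.4 + 4.15) = 620.4 s.
Normal layers = 6752 × (5.54 + 4.15) = 65426.88 s.
Total = 620.4 + 65426.88 = 66047.28 s = 18.35 hours.

18.35 hours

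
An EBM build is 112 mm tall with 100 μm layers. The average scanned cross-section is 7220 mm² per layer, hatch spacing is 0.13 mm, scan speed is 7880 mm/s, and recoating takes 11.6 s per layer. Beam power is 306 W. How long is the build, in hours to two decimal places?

5.80 hours

Layers = ⌈112/0.1⌉ = 1120.
Per-layer scan distance = 7220 / 0.13, so 55538.5 mm.
Scan time per layer = 55538.5 / 7880 = 7.048 s.
Layer cycle = 7.048 + 11.6 = 18.648 s.
1120 layers × 18.648 s/layer = 20885.76 s, i.e. 5.80 hours.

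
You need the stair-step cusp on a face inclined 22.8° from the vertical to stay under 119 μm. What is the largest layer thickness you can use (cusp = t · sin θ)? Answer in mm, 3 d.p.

0.307 mm

sin(22.8°) = 0.3875; t_max = 0.119/0.3875 = 0.307 mm.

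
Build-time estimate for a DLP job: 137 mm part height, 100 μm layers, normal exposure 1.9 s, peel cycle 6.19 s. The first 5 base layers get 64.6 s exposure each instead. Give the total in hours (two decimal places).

Layers = ⌈137/0.1⌉ = 1370.
Burn-in layers = 5 × (64.6 + 6.19) = 353.95 s.
Remaining layers = 1365 × (1.9 + 6.19) = 11042.85 s.
Sum: 353.95 + 11042.85 = 11396.8 s → 3.17 hours.

3.17 hours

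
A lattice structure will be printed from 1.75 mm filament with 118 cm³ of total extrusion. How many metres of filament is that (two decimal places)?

49.06 m

Cross-section of 1.75 mm filament: π·(1.75/2)² = 2.4053 mm².
L = 118000 mm³ / 2.4053 mm² = 49058.33 mm, i.e. 49.06 m.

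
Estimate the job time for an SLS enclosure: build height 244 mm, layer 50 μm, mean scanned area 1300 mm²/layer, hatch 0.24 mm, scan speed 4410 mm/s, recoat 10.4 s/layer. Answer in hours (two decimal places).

Layers = ⌈244/0.05⌉ = 4880.
Per-layer scan distance: 1300 / 0.24 → 5416.7 mm.
Per-layer scan time = 5416.7 / 4410 = 1.2283 s.
Time per layer: 1.2283 + 10.4 → 11.6283 s.
4880 layers × 11.6283 s/layer = 56746.104 s, i.e. 15.76 hours.

15.76 hours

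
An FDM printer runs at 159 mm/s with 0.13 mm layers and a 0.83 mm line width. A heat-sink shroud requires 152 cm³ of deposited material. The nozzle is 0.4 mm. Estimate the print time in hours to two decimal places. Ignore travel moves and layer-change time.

Extrusion cross-section: 0.13 × 0.83 → 0.1079 mm².
Path length: 152000 mm³ / 0.1079 mm² → 1408711.8 mm.
Print-move time = 1408711.8 / 159 = 8859.8 s.
That's 8859.8 s → 2.46 hours.

2.46 hours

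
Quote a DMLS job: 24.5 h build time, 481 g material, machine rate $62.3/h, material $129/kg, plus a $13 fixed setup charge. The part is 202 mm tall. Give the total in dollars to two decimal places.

Machine cost = 62.3 × 24.5, so $1526.35.
Material cost = 129 × 481/1000 = $62.049.
Total = 1526.35 + 62.049 + 13 = 1601.399 ≈ $1601.40.

$1601.40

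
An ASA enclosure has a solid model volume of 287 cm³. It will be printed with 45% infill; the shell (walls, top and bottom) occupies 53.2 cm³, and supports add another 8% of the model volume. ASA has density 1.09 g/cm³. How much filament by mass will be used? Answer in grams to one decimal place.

197.7 g

Infill region = 287 − 53.2 = 233.8 cm³.
Infill volume = 0.45 × 233.8 = 105.21 cm³.
Support = 0.08 × 287 = 22.96 cm³.
Deposited volume: 53.2 + 105.21 + 22.96 → 181.37 cm³.
Mass = 181.37 × 1.09, so 197.6933 g.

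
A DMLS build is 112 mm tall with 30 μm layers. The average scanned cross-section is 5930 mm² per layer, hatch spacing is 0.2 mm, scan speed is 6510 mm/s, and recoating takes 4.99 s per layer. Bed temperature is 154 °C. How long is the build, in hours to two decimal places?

9.90 hours

Layers = ⌈112/0.03⌉ = 3734.
Scan path per layer = 5930 / 0.2, so 29650 mm.
Per-layer scan time = 29650 / 6510, so 4.5545 s.
Time per layer = 4.5545 + 4.99, so 9.5445 s.
Build time = 3734 × 9.5445 = 35639.163 s = 9.90 hours.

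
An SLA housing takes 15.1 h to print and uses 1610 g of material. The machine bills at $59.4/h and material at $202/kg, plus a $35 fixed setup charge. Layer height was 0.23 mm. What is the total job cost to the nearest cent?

Machine-time cost: 59.4 × 15.1 → $896.94.
Material charge: 202 × 1610/1000 → $325.22.
Adding setup: 896.94 + 325.22 + 35 → $1257.16.

$1257.16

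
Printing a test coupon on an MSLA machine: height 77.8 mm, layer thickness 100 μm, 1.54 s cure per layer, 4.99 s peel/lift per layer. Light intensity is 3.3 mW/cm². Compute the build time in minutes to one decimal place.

84.7 minutes

Number of layers: 77.8 / 0.1 → 778 (rounded up).
Each layer takes = 1.54 + 4.99, so 6.53 s.
Build time: 778 × 6.53 s = 5080.34 s, i.e. 84.7 minutes.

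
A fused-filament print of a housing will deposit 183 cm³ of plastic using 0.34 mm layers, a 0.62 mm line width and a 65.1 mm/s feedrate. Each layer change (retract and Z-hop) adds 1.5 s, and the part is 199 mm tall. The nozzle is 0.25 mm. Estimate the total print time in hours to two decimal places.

Extrusion cross-section = 0.34 × 0.62 = 0.2108 mm².
Path length: 183000 mm³ / 0.2108 mm² → 868121.4 mm.
Extrusion time: 868121.4 / 65.1 → 13335.2 s.
Layer count = ceil(199 / 0.34) = 586.
Z-hop total = 586 × 1.5 = 879 s.
Altogether 13335.2 + 879 = 14214.2 s, i.e. 3.95 hours.

3.95 hours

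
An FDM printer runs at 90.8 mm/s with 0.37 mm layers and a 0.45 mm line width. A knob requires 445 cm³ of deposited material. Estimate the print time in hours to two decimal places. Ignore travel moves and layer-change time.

8.18 hours

Extrusion cross-section = 0.37 × 0.45, so 0.1665 mm².
Path length: 445000 mm³ / 0.1665 mm² → 2672672.7 mm.
Print-move time = 2672672.7 / 90.8 = 29434.7 s.
In the requested units: 29434.7 s = 8.18 hours.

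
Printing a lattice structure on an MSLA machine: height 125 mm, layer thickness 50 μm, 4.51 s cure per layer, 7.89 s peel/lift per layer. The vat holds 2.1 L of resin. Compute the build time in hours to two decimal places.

Number of layers: 125 / 0.05 → 2500 (rounded up).
Each layer takes = 4.51 + 7.89, so 12.4 s.
Total = 2500 × 12.4 = 31000 s = 8.61 hours.

8.61 hours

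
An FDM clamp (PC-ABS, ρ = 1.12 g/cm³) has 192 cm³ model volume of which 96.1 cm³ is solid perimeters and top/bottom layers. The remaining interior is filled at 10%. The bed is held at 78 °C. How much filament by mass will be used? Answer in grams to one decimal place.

Volume inside the shell = 192 − 96.1 = 95.9 cm³.
Infill deposited = 0.10 × 95.9 = 9.59 cm³.
Total printed volume = 96.1 + 9.59, so 105.69 cm³.
Mass: 105.69 × 1.12 → 118.3728 g.

118.4 g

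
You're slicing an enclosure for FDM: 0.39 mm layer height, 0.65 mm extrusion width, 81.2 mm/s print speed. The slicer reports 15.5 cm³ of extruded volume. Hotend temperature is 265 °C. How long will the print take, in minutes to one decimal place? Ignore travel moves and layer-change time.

12.6 minutes

Extrusion cross-section = 0.39 × 0.65 = 0.2535 mm².
Toolpath length = 15.5 cm³ / 0.2535 mm² = 15500 / 0.2535 = 61144 mm.
Print-move time: 61144 / 81.2 → 753 s.
In the requested units: 753 s = 12.6 minutes.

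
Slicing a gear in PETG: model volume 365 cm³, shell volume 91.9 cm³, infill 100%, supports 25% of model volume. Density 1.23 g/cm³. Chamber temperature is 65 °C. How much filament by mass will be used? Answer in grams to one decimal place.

Infill region = 365 − 91.9, so 273.1 cm³.
Infill volume: 1.00 × 273.1 → 273.1 cm³.
Support = 0.25 × 365 = 91.25 cm³.
Total extruded = 91.9 + 273.1 + 91.25 = 456.25 cm³.
Mass = 456.25 × 1.23 = 561.1875 g.

561.2 g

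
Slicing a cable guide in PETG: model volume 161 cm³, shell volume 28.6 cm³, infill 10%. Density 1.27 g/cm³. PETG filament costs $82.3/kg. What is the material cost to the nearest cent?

$4.37

Volume inside the shell = 161 − 28.6 = 132.4 cm³.
Infill volume = 0.10 × 132.4, so 13.24 cm³.
Total printed volume = 28.6 + 13.24, so 41.84 cm³.
Mass = 41.84 × 1.27, so 53.1368 g.
Cost = 53.1368 g / 1000 × $82.3/kg = $4.37.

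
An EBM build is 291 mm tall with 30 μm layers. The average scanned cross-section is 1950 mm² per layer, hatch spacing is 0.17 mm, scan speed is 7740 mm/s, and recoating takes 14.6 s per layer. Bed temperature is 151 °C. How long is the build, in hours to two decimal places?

43.33 hours

Layers = ⌈291/0.03⌉ = 9700.
Hatch length per layer: 1950 / 0.17 → 11470.6 mm.
Beam time per layer: 11470.6 / 7740 → 1.482 s.
Time per layer = 1.482 + 14.6, so 16.082 s.
Build time = 9700 × 16.082 = 155995.4 s = 43.33 hours.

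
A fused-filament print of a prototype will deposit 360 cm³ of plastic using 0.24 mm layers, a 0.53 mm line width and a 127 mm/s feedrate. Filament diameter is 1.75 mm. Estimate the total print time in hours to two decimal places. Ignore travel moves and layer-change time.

Extrusion cross-section = 0.24 × 0.53, so 0.1272 mm².
Path length: 360000 mm³ / 0.1272 mm² → 2830188.7 mm.
Print-move time = 2830188.7 / 127 = 22285 s.
Converting: 22285 s = 6.19 hours.

6.19 hours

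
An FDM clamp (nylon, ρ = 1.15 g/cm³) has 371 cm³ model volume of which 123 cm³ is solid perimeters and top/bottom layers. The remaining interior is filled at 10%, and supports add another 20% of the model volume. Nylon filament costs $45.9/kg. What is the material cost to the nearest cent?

$11.72

Interior volume = 371 − 123 = 248 cm³.
Infill deposited: 0.10 × 248 → 24.8 cm³.
Support = 0.20 × 371, so 74.2 cm³.
Total extruded = 123 + 24.8 + 74.2, so 222 cm³.
Mass: 222 × 1.15 → 255.3 g.
Cost = 255.3 g / 1000 × $45.9/kg = $11.72.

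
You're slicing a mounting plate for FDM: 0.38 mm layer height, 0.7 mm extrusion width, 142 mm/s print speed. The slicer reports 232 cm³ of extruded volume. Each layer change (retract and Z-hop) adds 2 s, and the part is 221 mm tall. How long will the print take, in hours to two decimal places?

2.03 hours

Extrusion cross-section = 0.38 × 0.7 = 0.266 mm².
Toolpath length = 232 cm³ / 0.266 mm² = 232000 / 0.266 = 872180.5 mm.
Print-move time = 872180.5 / 142, so 6142.1 s.
Layers = ⌈221/0.38⌉ = 582.
Layer-change overhead = 582 × 2 = 1164 s.
Total = 6142.1 + 1164 = 7306.1 s = 2.03 hours.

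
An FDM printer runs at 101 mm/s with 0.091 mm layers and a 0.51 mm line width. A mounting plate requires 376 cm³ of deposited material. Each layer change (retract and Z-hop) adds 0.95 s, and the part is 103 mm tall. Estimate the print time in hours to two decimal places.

Extrusion cross-section = 0.091 × 0.51 = 0.04641 mm².
Path length: 376000 mm³ / 0.04641 mm² → 8101702.2 mm.
Time extruding: 8101702.2 / 101 → 80214.9 s.
Number of layers: 103 / 0.091 → 1132 (rounded up).
Non-print overhead: 1132 × 0.95 → 1075.4 s.
Altogether 80214.9 + 1075.4 = 81290.3 s, i.e. 22.58 hours.

22.58 hours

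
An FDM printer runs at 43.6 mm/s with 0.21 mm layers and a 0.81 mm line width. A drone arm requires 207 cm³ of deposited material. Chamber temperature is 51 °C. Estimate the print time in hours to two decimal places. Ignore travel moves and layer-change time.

Bead cross-section = 0.21 × 0.81, so 0.1701 mm².
Path length: 207000 mm³ / 0.1701 mm² → 1216931.2 mm.
Extrusion time = 1216931.2 / 43.6 = 27911.3 s.
In the requested units: 27911.3 s = 7.75 hours.

7.75 hours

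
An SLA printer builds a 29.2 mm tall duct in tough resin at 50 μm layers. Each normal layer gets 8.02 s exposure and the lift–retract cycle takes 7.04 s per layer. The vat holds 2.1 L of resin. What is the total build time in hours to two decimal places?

2.44 hours

Layer count = ceil(29.2 / 0.05) = 584.
Cycle time = 8.02 + 7.04 = 15.06 s.
Build time: 584 × 15.06 s = 8795.04 s, i.e. 2.44 hours.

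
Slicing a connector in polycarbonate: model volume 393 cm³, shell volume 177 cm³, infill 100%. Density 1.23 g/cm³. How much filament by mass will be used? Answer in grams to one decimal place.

Infill region: 393 − 177 → 216 cm³.
Infill deposited = 1.00 × 216, so 216 cm³.
Deposited volume: 177 + 216 → 393 cm³.
Mass = 393 × 1.23, so 483.39 g.

483.4 g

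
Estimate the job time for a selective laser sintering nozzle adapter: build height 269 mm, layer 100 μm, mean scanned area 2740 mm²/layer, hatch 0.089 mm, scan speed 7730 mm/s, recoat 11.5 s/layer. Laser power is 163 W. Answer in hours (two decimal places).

11.57 hours

Layers = ⌈269/0.1⌉ = 2690.
Per-layer scan distance: 2740 / 0.089 → 30786.5 mm.
Per-layer scan time = 30786.5 / 7730, so 3.9827 s.
Time per layer = 3.9827 + 11.5 = 15.4827 s.
Total: 2690 × 15.4827 s = 41648.463 s → 11.57 hours.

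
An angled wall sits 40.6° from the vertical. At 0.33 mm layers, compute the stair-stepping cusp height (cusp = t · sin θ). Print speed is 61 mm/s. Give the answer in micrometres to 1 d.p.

Cusp = layer height × sin(40.6°) = 0.33 × 0.6508 = 0.214764 mm = 214.8 μm.

214.8 μm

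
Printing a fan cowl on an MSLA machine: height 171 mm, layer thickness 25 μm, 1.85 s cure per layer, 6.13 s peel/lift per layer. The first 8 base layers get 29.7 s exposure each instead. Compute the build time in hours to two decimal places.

15.22 hours

Layer count = ceil(171 / 0.025) = 6840.
Bottom layers = 8 × (29.7 + 6.13) = 286.64 s.
Remaining layers: 6832 × (1.85 + 6.13) → 54519.36 s.
Total = 286.64 + 54519.36 = 54806 s = 15.22 hours.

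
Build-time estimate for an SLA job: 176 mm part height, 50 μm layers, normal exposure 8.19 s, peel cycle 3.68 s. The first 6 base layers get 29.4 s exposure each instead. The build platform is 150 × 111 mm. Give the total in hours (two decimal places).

11.64 hours

Number of layers: 176 / 0.05 → 3520 (rounded up).
Burn-in layers = 6 × (29.4 + 3.68), so 198.48 s.
Normal layers: 3514 × (8.19 + 3.68) → 41711.18 s.
Sum: 198.48 + 41711.18 = 41909.66 s → 11.64 hours.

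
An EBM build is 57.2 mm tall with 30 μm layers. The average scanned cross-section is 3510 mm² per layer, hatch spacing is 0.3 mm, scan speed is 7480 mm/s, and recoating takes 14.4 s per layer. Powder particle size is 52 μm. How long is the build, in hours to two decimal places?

Layers = ⌈57.2/0.03⌉ = 1907.
Scan path per layer = 3510 / 0.3, so 11700 mm.
Beam time per layer = 11700 / 7480, so 1.5642 s.
Per-layer time = 1.5642 + 14.4 = 15.9642 s.
Total: 1907 × 15.9642 s = 30443.7294 s → 8.46 hours.

8.46 hours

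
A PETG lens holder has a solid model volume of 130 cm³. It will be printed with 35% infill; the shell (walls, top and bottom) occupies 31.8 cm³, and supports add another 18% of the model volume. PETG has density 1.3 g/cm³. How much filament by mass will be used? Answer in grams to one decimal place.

Interior volume: 130 − 31.8 → 98.2 cm³.
Infill deposited: 0.35 × 98.2 → 34.37 cm³.
Support = 0.18 × 130 = 23.4 cm³.
Total extruded = 31.8 + 34.37 + 23.4, so 89.57 cm³.
Mass: 89.57 × 1.3 → 116.441 g.

116.4 g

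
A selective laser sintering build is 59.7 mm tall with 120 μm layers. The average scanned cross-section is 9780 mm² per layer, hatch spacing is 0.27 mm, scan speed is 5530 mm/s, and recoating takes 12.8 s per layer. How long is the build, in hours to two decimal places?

Layers = ⌈59.7/0.12⌉ = 498.
Per-layer scan distance = 9780 / 0.27 = 36222.2 mm.
Laser time per layer: 36222.2 / 5530 → 6.5501 s.
Layer cycle = 6.5501 + 12.8 = 19.3501 s.
Total: 498 × 19.3501 s = 9636.3498 s → 2.68 hours.

2.68 hours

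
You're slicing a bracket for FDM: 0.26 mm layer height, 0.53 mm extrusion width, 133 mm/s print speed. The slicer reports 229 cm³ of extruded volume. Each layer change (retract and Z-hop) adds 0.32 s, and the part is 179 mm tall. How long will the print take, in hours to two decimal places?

Line area = 0.26 × 0.53, so 0.1378 mm².
Path length: 229000 mm³ / 0.1378 mm² → 1661828.7 mm.
Extrusion time = 1661828.7 / 133 = 12495 s.
Number of layers: 179 / 0.26 → 689 (rounded up).
Z-hop total = 689 × 0.32, so 220.48 s.
Total = 12495 + 220.48 = 12715.48 s = 3.53 hours.

3.53 hours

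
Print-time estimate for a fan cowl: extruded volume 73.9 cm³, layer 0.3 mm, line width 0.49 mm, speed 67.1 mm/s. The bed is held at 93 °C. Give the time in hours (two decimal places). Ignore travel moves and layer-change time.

2.08 hours

Extrusion cross-section = 0.3 × 0.49 = 0.147 mm².
Total extruded path = 73900/0.147 = 502721.1 mm.
Print-move time = 502721.1 / 67.1 = 7492.1 s.
That's 7492.1 s → 2.08 hours.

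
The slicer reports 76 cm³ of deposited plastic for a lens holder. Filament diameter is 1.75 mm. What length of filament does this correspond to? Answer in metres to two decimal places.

31.60 m

Cross-section of 1.75 mm filament: π·(1.75/2)² = 2.4053 mm².
Length = 76 cm³ / 2.4053 mm² = 76000 / 2.4053 = 31596.89 mm = 31.60 m.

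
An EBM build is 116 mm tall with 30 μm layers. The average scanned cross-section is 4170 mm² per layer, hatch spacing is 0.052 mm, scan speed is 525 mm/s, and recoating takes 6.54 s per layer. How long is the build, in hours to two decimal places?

Number of layers: 116 / 0.03 → 3867 (rounded up).
Scan path per layer: 4170 / 0.052 → 80192.3 mm.
Scan time per layer = 80192.3 / 525 = 152.7472 s.
Per-layer time: 152.7472 + 6.54 → 159.2872 s.
Build time = 3867 × 159.2872 = 615963.6024 s = 171.10 hours.

171.10 hours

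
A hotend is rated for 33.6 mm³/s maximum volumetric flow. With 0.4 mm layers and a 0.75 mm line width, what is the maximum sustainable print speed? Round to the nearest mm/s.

Extrusion cross-section = 0.4 × 0.75 = 0.3 mm².
v_max = Q/A = 33.6/0.3 = 112.00 mm/s → 112 mm/s.

112 mm/s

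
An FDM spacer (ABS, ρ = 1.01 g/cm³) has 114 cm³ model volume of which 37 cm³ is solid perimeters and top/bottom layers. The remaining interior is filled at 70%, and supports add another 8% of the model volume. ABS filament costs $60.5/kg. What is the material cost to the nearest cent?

$6.11

Interior volume = 114 − 37, so 77 cm³.
Deposited infill = 0.70 × 77, so 53.9 cm³.
Support: 0.08 × 114 → 9.12 cm³.
Total extruded = 37 + 53.9 + 9.12 = 100.02 cm³.
Mass = 100.02 × 1.01 = 101.0202 g.
Cost = 101.0202 g / 1000 × $60.5/kg = $6.11.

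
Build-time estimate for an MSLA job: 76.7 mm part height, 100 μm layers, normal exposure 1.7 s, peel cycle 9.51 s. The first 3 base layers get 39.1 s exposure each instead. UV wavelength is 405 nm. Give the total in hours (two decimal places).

Number of layers: 76.7 / 0.1 → 767 (rounded up).
Bottom layers = 3 × (39.1 + 9.51) = 145.83 s.
Normal layers = 764 × (1.7 + 9.51) = 8564.44 s.
Total = 145.83 + 8564.44 = 8710.27 s = 2.42 hours.

2.42 hours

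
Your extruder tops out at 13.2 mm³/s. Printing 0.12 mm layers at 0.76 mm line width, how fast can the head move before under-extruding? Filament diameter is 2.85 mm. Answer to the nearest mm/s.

145 mm/s

Extrusion cross-section = 0.12 × 0.76 = 0.0912 mm².
Max speed = 13.2 / 0.0912 = 144.74 ≈ 145 mm/s.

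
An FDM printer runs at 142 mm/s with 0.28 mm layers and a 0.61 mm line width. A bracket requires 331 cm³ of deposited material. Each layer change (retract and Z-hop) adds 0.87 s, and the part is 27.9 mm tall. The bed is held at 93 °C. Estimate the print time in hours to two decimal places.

Bead cross-section: 0.28 × 0.61 → 0.1708 mm².
Toolpath length = 331 cm³ / 0.1708 mm² = 331000 / 0.1708 = 1937939.1 mm.
Time extruding = 1937939.1 / 142, so 13647.5 s.
Layer count = ceil(27.9 / 0.28) = 100.
Z-hop total = 100 × 0.87, so 87 s.
Altogether 13647.5 + 87 = 13734.5 s, i.e. 3.82 hours.

3.82 hours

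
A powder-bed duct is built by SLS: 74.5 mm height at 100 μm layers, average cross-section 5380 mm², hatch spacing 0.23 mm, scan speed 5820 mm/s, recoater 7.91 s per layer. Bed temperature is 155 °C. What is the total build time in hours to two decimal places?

2.47 hours

Layer count = ceil(74.5 / 0.1) = 745.
Per-layer scan distance = 5380 / 0.23 = 23391.3 mm.
Scan time per layer = 23391.3 / 5820 = 4.0191 s.
Time per layer: 4.0191 + 7.91 → 11.9291 s.
Build time = 745 × 11.9291 = 8887.1795 s = 2.47 hours.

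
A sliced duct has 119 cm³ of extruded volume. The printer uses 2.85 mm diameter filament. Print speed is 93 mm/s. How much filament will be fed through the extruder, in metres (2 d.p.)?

18.65 m

A = π r² = π × 1.425² = 6.3794 mm².
L = 119000 mm³ / 6.3794 mm² = 18653.79 mm, i.e. 18.65 m.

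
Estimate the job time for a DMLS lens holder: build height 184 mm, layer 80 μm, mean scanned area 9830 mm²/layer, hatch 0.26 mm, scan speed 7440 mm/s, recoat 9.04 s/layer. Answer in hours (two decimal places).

Layers = ⌈184/0.08⌉ = 2300.
Scan path per layer = 9830 / 0.26, so 37807.7 mm.
Per-layer scan time: 37807.7 / 7440 → 5.0817 s.
Per-layer time: 5.0817 + 9.04 → 14.1217 s.
Total: 2300 × 14.1217 s = 32479.91 s → 9.02 hours.

9.02 hours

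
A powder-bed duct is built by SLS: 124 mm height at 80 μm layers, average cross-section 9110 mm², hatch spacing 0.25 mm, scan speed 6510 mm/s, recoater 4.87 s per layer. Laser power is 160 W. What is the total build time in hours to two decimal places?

Layer count = ceil(124 / 0.08) = 1550.
Scan path per layer: 9110 / 0.25 → 36440 mm.
Per-layer scan time = 36440 / 6510, so 5.5975 s.
Layer cycle = 5.5975 + 4.87, so 10.4675 s.
1550 layers × 10.4675 s/layer = 16224.625 s, i.e. 4.51 hours.

4.51 hours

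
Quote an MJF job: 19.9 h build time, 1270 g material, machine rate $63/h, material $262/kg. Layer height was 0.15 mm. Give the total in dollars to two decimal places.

Machine cost = 63 × 19.9 = $1253.70.
Material cost = 262 × 1270/1000 = $332.74.
Job cost: 1253.70 + 332.74 = $1586.44.

$1586.44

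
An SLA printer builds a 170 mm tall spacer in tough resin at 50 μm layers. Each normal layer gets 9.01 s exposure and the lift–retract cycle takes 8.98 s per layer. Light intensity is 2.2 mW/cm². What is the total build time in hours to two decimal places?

16.99 hours

Layer count = ceil(170 / 0.05) = 3400.
Cycle time: 9.01 + 8.98 → 17.99 s.
Total = 3400 × 17.99 = 61166 s = 16.99 hours.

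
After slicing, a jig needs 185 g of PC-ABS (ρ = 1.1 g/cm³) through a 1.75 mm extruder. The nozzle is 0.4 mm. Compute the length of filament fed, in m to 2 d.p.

69.92 m

Volume = 185 g / 1.1 g·cm⁻³ = 168.1818 cm³ = 168181.8 mm³.
A = π r² = π × 0.875² = 2.4053 mm².
Length = 168181.8 / 2.4053 = 69921.34 mm = 69.92 m.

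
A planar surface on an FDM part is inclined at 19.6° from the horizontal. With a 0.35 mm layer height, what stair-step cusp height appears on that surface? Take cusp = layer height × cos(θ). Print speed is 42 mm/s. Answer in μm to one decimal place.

h_c = t·cos θ = 0.35 × 0.9421 = 0.329735 mm (329.7 μm).

329.7 μm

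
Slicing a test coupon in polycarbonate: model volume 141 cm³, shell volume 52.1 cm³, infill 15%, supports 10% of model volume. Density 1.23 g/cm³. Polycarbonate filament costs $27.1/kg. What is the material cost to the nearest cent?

Volume inside the shell = 141 − 52.1 = 88.9 cm³.
Infill volume = 0.15 × 88.9 = 13.335 cm³.
Support: 0.10 × 141 → 14.1 cm³.
Total extruded = 52.1 + 13.335 + 14.1, so 79.535 cm³.
Mass: 79.535 × 1.23 → 97.82805 g.
Cost = 97.82805 g / 1000 × $27.1/kg = $2.65.

$2.65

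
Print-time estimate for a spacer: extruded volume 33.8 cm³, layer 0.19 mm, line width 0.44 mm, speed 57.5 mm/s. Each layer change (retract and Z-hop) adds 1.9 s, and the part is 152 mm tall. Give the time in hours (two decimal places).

2.38 hours

Extrusion cross-section = 0.19 × 0.44 = 0.0836 mm².
Path length: 33800 mm³ / 0.0836 mm² → 404306.2 mm.
Print-move time = 404306.2 / 57.5, so 7031.4 s.
Layer count = ceil(152 / 0.19) = 800.
Non-print overhead = 800 × 1.9 = 1520 s.
Total = 7031.4 + 1520 = 8551.4 s = 2.38 hours.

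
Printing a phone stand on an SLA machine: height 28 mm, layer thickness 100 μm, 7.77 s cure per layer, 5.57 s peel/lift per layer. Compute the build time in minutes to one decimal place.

Layer count = ceil(28 / 0.1) = 280.
Each layer takes: 7.77 + 5.57 → 13.34 s.
Build time: 280 × 13.34 s = 3735.2 s, i.e. 62.3 minutes.

62.3 minutes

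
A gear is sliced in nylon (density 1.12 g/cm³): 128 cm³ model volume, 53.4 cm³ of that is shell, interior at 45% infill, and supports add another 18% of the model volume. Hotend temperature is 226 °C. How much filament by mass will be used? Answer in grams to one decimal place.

123.2 g

Infill region = 128 − 53.4, so 74.6 cm³.
Infill deposited: 0.45 × 74.6 → 33.57 cm³.
Support = 0.18 × 128, so 23.04 cm³.
Total extruded = 53.4 + 33.57 + 23.04 = 110.01 cm³.
Mass = 110.01 × 1.12 = 123.2112 g.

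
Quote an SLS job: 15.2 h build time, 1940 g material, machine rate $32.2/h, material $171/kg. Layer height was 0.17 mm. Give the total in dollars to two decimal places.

$821.18

Machine cost = 32.2 × 15.2 = $489.44.
Material cost = 171 × 1940/1000, so $331.74.
Job cost: 489.44 + 331.74 = $821.18.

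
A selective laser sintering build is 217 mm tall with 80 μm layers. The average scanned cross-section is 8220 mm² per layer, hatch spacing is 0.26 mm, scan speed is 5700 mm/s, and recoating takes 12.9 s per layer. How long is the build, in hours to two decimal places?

13.90 hours

Layer count = ceil(217 / 0.08) = 2713.
Scan path per layer = 8220 / 0.26 = 31615.4 mm.
Scan time per layer = 31615.4 / 5700, so 5.5466 s.
Layer cycle: 5.5466 + 12.9 → 18.4466 s.
2713 layers × 18.4466 s/layer = 50045.6258 s, i.e. 13.90 hours.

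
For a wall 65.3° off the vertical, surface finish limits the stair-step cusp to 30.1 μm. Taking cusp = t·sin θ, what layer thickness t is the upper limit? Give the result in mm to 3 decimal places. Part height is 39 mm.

Layer height = cusp / sin(65.3°) = 0.0301 / 0.9085 = 0.033 mm.

0.033 mm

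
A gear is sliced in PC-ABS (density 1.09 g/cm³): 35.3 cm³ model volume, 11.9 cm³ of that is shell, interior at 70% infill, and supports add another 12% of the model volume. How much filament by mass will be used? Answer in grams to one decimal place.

35.4 g

Interior volume = 35.3 − 11.9, so 23.4 cm³.
Infill volume: 0.70 × 23.4 → 16.38 cm³.
Support: 0.12 × 35.3 → 4.236 cm³.
Total printed volume: 11.9 + 16.38 + 4.236 → 32.516 cm³.
Mass = 32.516 × 1.09, so 35.44244 g.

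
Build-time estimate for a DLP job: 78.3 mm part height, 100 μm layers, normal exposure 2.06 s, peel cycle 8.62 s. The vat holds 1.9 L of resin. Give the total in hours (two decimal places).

2.32 hours

Layers = ⌈78.3/0.1⌉ = 783.
Cycle time = 2.06 + 8.62, so 10.68 s.
Build time: 783 × 10.68 s = 8362.44 s, i.e. 2.32 hours.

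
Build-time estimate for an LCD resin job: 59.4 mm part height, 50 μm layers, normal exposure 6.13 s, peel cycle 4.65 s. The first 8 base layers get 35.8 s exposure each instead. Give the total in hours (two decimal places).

Layer count = ceil(59.4 / 0.05) = 1188.
Bottom layers: 8 × (35.8 + 4.65) → 323.6 s.
Normal layers: 1180 × (6.13 + 4.65) → 12720.4 s.
Total = 323.6 + 12720.4 = 13044 s = 3.62 hours.

3.62 hours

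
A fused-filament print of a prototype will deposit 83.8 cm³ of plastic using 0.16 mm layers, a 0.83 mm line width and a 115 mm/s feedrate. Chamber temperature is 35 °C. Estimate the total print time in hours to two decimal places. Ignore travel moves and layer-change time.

Bead cross-section = 0.16 × 0.83, so 0.1328 mm².
Path length: 83800 mm³ / 0.1328 mm² → 631024.1 mm.
Extrusion time: 631024.1 / 115 → 5487.2 s.
That's 5487.2 s → 1.52 hours.

1.52 hours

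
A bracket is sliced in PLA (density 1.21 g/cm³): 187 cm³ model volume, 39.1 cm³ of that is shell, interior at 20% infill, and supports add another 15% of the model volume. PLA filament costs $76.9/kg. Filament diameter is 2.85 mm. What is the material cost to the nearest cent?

Volume inside the shell = 187 − 39.1, so 147.9 cm³.
Infill volume = 0.20 × 147.9 = 29.58 cm³.
Support: 0.15 × 187 → 28.05 cm³.
Total extruded = 39.1 + 29.58 + 28.05, so 96.73 cm³.
Mass = 96.73 × 1.21, so 117.0433 g.
At $76.9/kg: 117.0433/1000 × 76.9 = $9.00.

$9.00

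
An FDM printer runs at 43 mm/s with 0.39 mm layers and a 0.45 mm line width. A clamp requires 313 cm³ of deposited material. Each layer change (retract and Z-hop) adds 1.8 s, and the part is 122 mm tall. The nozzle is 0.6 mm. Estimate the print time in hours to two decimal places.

11.68 hours

Line area = 0.39 × 0.45, so 0.1755 mm².
Toolpath length = 313 cm³ / 0.1755 mm² = 313000 / 0.1755 = 1783475.8 mm.
Extrusion time = 1783475.8 / 43 = 41476.2 s.
Number of layers: 122 / 0.39 → 313 (rounded up).
Layer-change overhead: 313 × 1.8 → 563.4 s.
Total = 41476.2 + 563.4 = 42039.6 s = 11.68 hours.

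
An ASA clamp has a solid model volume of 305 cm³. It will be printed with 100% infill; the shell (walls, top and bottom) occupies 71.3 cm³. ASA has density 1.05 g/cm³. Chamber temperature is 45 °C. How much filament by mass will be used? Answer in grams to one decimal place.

Interior volume = 305 − 71.3, so 233.7 cm³.
Deposited infill: 1.00 × 233.7 → 233.7 cm³.
Total printed volume = 71.3 + 233.7, so 305 cm³.
Mass = 305 × 1.05 = 320.25 g.

320.3 g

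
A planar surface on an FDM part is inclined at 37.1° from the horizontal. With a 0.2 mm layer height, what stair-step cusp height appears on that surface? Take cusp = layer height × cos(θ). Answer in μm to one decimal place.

159.5 μm

cos(37.1°) = 0.7976, so cusp = 0.2 × 0.7976 = 0.15952 mm → 159.5 μm.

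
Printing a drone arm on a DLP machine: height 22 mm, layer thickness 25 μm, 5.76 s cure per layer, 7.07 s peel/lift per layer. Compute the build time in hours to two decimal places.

3.14 hours

Layer count = ceil(22 / 0.025) = 880.
Cycle time = 5.76 + 7.07, so 12.83 s.
Total = 880 × 12.83 = 11290.4 s = 3.14 hours.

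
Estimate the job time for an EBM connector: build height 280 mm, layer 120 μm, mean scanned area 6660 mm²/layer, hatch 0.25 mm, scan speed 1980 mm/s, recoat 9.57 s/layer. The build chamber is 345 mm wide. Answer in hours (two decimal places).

14.93 hours

Number of layers: 280 / 0.12 → 2334 (rounded up).
Scan path per layer = 6660 / 0.25 = 26640 mm.
Per-layer scan time: 26640 / 1980 → 13.4545 s.
Time per layer = 13.4545 + 9.57, so 23.0245 s.
Build time = 2334 × 23.0245 = 53739.183 s = 14.93 hours.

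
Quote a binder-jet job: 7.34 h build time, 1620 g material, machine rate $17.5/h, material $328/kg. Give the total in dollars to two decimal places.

$659.81

Machine-time cost = 17.5 × 7.34 = $128.45.
Feedstock cost: 328 × 1620/1000 → $531.36.
Job cost: 128.45 + 531.36 = $659.81.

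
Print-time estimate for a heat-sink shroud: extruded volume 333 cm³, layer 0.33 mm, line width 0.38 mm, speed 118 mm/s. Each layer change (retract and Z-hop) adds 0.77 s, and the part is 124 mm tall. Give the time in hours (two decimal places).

Line area = 0.33 × 0.38, so 0.1254 mm².
Path length: 333000 mm³ / 0.1254 mm² → 2655502.4 mm.
Print-move time = 2655502.4 / 118, so 22504.3 s.
Number of layers: 124 / 0.33 → 376 (rounded up).
Z-hop total = 376 × 0.77 = 289.52 s.
Altogether 22504.3 + 289.52 = 22793.82 s, i.e. 6.33 hours.

6.33 hours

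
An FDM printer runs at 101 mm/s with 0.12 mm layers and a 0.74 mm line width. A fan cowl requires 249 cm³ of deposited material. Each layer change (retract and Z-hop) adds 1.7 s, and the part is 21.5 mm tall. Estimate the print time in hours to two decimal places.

7.80 hours

Line area = 0.12 × 0.74 = 0.0888 mm².
Toolpath length = 249 cm³ / 0.0888 mm² = 249000 / 0.0888 = 2804054.1 mm.
Time extruding: 2804054.1 / 101 → 27762.9 s.
Layers = ⌈21.5/0.12⌉ = 180.
Non-print overhead: 180 × 1.7 → 306 s.
Altogether 27762.9 + 306 = 28068.9 s, i.e. 7.80 hours.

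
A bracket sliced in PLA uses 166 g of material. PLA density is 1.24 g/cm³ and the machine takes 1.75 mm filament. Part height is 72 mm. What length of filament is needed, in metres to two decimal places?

Volume = 166 g / 1.24 g·cm⁻³ = 133.871 cm³ = 133871 mm³.
Cross-section of 1.75 mm filament: π·(1.75/2)² = 2.4053 mm².
Length = 133871 / 2.4053 = 55656.67 mm = 55.66 m.

55.66 m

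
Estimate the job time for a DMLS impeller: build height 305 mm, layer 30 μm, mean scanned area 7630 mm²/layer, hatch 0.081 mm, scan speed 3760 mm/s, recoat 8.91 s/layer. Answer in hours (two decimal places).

Number of layers: 305 / 0.03 → 10167 (rounded up).
Scan path per layer: 7630 / 0.081 → 94197.5 mm.
Per-layer scan time = 94197.5 / 3760 = 25.0525 s.
Time per layer = 25.0525 + 8.91, so 33.9625 s.
Total: 10167 × 33.9625 s = 345296.7375 s → 95.92 hours.

95.92 hours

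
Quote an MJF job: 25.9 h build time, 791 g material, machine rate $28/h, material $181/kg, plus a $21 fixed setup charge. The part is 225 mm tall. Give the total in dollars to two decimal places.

$889.37

Machine-time cost = 28 × 25.9, so $725.20.
Material cost = 181 × 791/1000, so $143.171.
Adding setup: 725.20 + 143.171 + 21 → 889.371 ≈ $889.37.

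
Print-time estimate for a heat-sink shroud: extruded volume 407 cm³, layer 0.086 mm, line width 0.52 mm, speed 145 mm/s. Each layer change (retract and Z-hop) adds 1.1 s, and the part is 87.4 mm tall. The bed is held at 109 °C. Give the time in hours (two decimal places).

Line area = 0.086 × 0.52 = 0.04472 mm².
Path length: 407000 mm³ / 0.04472 mm² → 9101073.3 mm.
Extrusion time = 9101073.3 / 145 = 62766 s.
Layers = ⌈87.4/0.086⌉ = 1017.
Non-print overhead = 1017 × 1.1 = 1118.7 s.
Altogether 62766 + 1118.7 = 63884.7 s, i.e. 17.75 hours.

17.75 hours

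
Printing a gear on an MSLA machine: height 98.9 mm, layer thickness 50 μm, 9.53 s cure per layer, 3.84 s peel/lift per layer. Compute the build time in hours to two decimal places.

Layer count = ceil(98.9 / 0.05) = 1978.
Each layer takes: 9.53 + 3.84 → 13.37 s.
Total = 1978 × 13.37 = 26445.86 s = 7.35 hours.

7.35 hours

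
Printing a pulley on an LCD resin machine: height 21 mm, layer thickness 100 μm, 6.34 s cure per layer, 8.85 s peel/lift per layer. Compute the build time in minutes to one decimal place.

Layers = ⌈21/0.1⌉ = 210.
Each layer takes = 6.34 + 8.85 = 15.19 s.
Build time: 210 × 15.19 s = 3189.9 s, i.e. 53.2 minutes.

53.2 minutes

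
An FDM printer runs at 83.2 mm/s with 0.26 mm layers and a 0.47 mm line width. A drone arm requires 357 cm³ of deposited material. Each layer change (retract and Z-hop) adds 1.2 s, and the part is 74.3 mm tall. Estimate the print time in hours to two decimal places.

9.85 hours

Line area = 0.26 × 0.47, so 0.1222 mm².
Total extruded path = 357000/0.1222 = 2921440.3 mm.
Print-move time = 2921440.3 / 83.2, so 35113.5 s.
Number of layers: 74.3 / 0.26 → 286 (rounded up).
Non-print overhead = 286 × 1.2, so 343.2 s.
Altogether 35113.5 + 343.2 = 35456.7 s, i.e. 9.85 hours.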